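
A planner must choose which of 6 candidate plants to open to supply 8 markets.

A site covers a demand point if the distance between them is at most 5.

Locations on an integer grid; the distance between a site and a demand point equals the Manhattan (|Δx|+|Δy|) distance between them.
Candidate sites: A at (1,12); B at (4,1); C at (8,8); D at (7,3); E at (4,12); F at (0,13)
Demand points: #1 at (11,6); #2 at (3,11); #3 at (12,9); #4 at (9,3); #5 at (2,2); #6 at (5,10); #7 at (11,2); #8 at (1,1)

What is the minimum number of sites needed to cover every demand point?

4

Coverage sets (demand points within 5 of each site):
  A: {#2}
  B: {#5, #8}
  C: {#1, #3, #6}
  D: {#4, #7}
  E: {#2, #6}
  F: {#2}
No 3 sites suffice: every size-3 union leaves at least one demand point uncovered.
But {A, B, C, D} covers everything, so the minimum is 4.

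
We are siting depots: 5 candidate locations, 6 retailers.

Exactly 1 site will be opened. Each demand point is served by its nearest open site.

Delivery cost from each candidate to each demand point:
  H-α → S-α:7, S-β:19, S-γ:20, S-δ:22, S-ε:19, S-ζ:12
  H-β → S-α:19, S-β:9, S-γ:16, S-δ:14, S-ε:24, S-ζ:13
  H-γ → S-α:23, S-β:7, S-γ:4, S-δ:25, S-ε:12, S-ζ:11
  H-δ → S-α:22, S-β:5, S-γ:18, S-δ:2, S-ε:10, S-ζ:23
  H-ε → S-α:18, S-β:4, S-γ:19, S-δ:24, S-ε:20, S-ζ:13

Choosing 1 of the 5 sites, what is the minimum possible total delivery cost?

Open {H-δ}.
  S-α→H-δ 22, S-β→H-δ 5, S-γ→H-δ 18, S-δ→H-δ 2, S-ε→H-δ 10, S-ζ→H-δ 23  ⇒ total 80.
Compare {H-γ}: total 82.
Compare {H-β}: total 95.
No size-1 selection does better; minimum is 80.

80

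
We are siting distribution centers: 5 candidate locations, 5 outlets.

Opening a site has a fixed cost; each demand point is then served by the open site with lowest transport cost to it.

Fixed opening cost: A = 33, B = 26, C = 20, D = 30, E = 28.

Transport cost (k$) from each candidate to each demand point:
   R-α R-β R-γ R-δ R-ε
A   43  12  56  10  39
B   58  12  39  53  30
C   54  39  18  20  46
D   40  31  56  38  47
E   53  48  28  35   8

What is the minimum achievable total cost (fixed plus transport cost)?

162

Open {A, E}: assign each demand point to its cheapest open site.
  R-α→A 43, R-β→A 12, R-γ→E 28, R-δ→A 10, R-ε→E 8
  transport cost 101, fixed 61 → total 162.
Compare {A, C, E}: transport cost 91 + fixed 81 = 172.
Compare {A, C}: transport cost 122 + fixed 53 = 175.
Compare {B, C}: transport cost 134 + fixed 46 = 180.
All other subsets cost ≥ 172. Minimum total cost: 162.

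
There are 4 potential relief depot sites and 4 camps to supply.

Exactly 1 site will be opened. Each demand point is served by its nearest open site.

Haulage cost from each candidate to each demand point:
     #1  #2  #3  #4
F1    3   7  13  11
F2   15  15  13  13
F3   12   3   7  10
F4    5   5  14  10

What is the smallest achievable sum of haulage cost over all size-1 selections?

Open {F3}.
  #1→F3 12, #2→F3 3, #3→F3 7, #4→F3 10  ⇒ total 32.
Compare {F1}: total 34.
Compare {F4}: total 34.
No size-1 selection does better; minimum is 32.

32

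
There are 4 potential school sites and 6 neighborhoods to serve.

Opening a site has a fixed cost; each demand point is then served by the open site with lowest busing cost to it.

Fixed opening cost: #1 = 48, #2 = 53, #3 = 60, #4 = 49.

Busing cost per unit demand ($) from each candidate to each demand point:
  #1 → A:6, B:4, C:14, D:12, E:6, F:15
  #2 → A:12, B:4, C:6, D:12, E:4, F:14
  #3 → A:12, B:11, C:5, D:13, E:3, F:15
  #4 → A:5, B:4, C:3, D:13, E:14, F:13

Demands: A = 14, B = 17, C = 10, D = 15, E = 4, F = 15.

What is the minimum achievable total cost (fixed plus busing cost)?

Open {#2, #4}: assign each demand point to its cheapest open site.
  A→#4 14×5=70, B→#2 17×4=68, C→#4 10×3=30, D→#2 15×12=180, E→#2 4×4=16, F→#4 15×13=195
  busing cost 559, fixed 102 → total 661.
Compare {#4}: busing cost 614 + fixed 49 = 663.
Compare {#1, #4}: busing cost 567 + fixed 97 = 664.
Compare {#3, #4}: busing cost 570 + fixed 109 = 679.
All other subsets cost ≥ 663. Minimum total cost: 661.

661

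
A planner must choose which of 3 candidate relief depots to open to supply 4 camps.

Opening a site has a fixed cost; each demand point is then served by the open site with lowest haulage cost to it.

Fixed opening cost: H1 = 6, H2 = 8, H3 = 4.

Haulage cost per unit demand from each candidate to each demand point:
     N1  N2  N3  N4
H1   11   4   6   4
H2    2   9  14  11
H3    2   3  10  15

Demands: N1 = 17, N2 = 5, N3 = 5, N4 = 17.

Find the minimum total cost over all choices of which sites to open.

157

Open {H1, H3}: assign each demand point to its cheapest open site.
  N1→H3 17×2=34, N2→H3 5×3=15, N3→H1 5×6=30, N4→H1 17×4=68
  haulage cost 147, fixed 10 → total 157.
Compare {H1, H2, H3}: haulage cost 147 + fixed 18 = 165.
Compare {H1, H2}: haulage cost 152 + fixed 14 = 166.
Compare {H2, H3}: haulage cost 286 + fixed 12 = 298.
All other subsets cost ≥ 165. Minimum total cost: 157.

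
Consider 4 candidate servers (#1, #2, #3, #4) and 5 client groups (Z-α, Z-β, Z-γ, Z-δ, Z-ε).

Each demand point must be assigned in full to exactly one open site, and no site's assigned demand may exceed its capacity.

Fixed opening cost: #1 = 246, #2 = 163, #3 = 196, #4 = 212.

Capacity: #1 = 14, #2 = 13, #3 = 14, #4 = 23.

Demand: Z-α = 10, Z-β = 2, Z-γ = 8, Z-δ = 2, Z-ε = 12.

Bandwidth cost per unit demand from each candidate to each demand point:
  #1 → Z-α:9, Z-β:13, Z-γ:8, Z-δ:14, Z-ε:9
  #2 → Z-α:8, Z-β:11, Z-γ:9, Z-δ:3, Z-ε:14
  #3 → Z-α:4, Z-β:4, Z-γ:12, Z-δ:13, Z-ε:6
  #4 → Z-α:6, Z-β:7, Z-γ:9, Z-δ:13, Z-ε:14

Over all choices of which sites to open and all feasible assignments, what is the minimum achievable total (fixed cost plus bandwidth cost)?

Open {#3, #4}; cheapest assignment that respects the capacities:
  #3 (cap 14, load 14): Z-β, Z-ε — cost 2×4 + 12×6 = 80
  #4 (cap 23, load 20): Z-α, Z-γ, Z-δ — cost 10×6 + 8×9 + 2×13 = 158
  Shipping 238, fixed 408 → total 646.
  Any other capacity-feasible assignment to {#3, #4} ships for at least 238.
Compare {#2, #4}: its best feasible assignment gives total 703.
Compare {#1, #4}: its best feasible assignment gives total 738.
Every other set of open sites that can feasibly serve all demand totals ≥ 703 even under its best assignment. Minimum: 646.

646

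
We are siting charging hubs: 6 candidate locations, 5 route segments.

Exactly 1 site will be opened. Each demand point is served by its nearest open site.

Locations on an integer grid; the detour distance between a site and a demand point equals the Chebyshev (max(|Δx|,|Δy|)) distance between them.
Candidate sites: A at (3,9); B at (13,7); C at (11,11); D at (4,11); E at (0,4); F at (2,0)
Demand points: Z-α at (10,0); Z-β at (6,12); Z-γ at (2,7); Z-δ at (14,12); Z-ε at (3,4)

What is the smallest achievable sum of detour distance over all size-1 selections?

Open {A}.
  Z-α→A 9, Z-β→A 3, Z-γ→A 2, Z-δ→A 11, Z-ε→A 5  ⇒ total 30.
Compare {D}: total 34.
Compare {C}: total 36.
No size-1 selection does better; minimum is 30.

30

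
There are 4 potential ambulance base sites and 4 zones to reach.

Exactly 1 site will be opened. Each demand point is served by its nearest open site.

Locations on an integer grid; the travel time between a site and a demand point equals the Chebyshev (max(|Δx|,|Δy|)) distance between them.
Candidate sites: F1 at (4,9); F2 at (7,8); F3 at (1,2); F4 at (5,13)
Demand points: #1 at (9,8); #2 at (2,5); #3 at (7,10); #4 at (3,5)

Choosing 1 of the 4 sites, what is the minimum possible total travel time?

13

Open {F2}.
  #1→F2 2, #2→F2 5, #3→F2 2, #4→F2 4  ⇒ total 13.
Compare {F1}: total 16.
Compare {F3}: total 22.
No size-1 selection does better; minimum is 13.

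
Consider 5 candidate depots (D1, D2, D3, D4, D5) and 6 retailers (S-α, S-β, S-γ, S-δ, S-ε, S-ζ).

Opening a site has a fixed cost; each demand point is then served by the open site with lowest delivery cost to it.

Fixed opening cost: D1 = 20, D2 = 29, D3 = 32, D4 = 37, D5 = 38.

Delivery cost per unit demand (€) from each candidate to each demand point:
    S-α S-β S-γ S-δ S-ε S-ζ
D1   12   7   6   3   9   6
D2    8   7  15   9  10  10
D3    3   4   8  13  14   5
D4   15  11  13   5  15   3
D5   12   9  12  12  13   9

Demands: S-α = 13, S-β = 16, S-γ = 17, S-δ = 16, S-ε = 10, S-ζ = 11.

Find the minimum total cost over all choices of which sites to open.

Open {D1, D3}: assign each demand point to its cheapest open site.
  S-α→D3 13×3=39, S-β→D3 16×4=64, S-γ→D1 17×6=102, S-δ→D1 16×3=48, S-ε→D1 10×9=90, S-ζ→D3 11×5=55
  delivery cost 398, fixed 52 → total 450.
Compare {D1, D3, D4}: delivery cost 376 + fixed 89 = 465.
Compare {D1, D2, D3}: delivery cost 398 + fixed 81 = 479.
Compare {D1, D3, D5}: delivery cost 398 + fixed 90 = 488.
All other subsets cost ≥ 465. Minimum total cost: 450.

450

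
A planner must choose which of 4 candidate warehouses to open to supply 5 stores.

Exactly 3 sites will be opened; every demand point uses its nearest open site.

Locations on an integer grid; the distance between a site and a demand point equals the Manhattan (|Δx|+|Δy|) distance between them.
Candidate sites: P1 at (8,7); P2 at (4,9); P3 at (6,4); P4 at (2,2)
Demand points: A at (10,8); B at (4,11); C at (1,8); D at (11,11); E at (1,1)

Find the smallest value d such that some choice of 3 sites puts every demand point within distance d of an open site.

7

Open {P1, P2, P4}.
  Farthest demand point is D at distance 7 (to P1); all others are ≤ 7.
With {P1, P2, P3} the worst case is 8.
With {P1, P3, P4} the worst case is 8.
No size-3 selection achieves below 7.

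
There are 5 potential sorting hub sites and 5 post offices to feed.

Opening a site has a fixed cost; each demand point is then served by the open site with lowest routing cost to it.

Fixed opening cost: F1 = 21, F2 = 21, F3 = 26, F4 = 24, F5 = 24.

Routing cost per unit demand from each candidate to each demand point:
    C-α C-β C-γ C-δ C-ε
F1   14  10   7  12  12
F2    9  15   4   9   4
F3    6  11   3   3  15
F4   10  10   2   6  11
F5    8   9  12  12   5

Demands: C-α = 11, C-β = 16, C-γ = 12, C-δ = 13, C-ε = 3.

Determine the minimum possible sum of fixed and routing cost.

350

Open {F3, F5}: assign each demand point to its cheapest open site.
  C-α→F3 11×6=66, C-β→F5 16×9=144, C-γ→F3 12×3=36, C-δ→F3 13×3=39, C-ε→F5 3×5=15
  routing cost 300, fixed 50 → total 350.
Compare {F3, F4, F5}: routing cost 288 + fixed 74 = 362.
Compare {F2, F3, F5}: routing cost 297 + fixed 71 = 368.
Compare {F1, F3, F5}: routing cost 300 + fixed 71 = 371.
All other subsets cost ≥ 362. Minimum total cost: 350.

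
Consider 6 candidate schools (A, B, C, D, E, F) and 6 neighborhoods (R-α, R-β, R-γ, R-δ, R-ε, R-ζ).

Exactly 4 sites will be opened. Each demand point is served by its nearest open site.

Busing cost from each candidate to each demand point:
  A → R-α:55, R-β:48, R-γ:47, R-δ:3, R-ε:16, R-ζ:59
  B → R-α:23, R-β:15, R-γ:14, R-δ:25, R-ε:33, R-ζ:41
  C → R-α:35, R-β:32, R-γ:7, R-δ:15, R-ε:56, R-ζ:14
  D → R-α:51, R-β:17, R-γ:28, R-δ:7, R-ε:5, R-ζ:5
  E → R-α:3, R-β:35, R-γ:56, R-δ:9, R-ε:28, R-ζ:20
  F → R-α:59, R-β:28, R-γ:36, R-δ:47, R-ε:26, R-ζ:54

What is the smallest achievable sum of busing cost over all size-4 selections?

Open {A, C, D, E}.
  R-α→E 3, R-β→D 17, R-γ→C 7, R-δ→A 3, R-ε→D 5, R-ζ→D 5  ⇒ total 40.
Compare {B, C, D, E}: total 42.
Compare {C, D, E, F}: total 44.
No size-4 selection does better; minimum is 40.

40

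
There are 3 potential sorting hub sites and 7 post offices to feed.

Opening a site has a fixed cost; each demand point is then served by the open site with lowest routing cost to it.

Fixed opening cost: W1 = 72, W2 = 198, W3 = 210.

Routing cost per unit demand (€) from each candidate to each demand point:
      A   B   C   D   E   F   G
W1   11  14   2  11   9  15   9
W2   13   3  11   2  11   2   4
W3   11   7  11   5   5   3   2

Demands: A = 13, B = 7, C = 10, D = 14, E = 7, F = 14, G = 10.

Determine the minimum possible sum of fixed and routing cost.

Open {W1, W2}: assign each demand point to its cheapest open site.
  A→W1 13×11=143, B→W2 7×3=21, C→W1 10×2=20, D→W2 14×2=28, E→W1 7×9=63, F→W2 14×2=28, G→W2 10×4=40
  routing cost 343, fixed 270 → total 613.
Compare {W1, W3}: routing cost 379 + fixed 282 = 661.
Compare {W2}: routing cost 473 + fixed 198 = 671.
Compare {W3}: routing cost 469 + fixed 210 = 679.
All other subsets cost ≥ 661. Minimum total cost: 613.

613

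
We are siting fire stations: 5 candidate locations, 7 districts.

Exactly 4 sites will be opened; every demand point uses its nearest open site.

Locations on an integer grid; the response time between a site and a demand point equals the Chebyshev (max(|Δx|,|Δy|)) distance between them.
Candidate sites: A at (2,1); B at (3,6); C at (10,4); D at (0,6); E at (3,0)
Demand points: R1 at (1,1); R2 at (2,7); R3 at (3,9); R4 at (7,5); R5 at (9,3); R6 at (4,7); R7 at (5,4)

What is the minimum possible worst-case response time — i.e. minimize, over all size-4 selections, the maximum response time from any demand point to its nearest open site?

Open {A, B, C, D}.
  Farthest demand point is R3 at response time 3 (to B); all others are ≤ 3.
With {A, B, C, E} the worst case is 3.
With {B, C, D, E} the worst case is 3.
No size-4 selection achieves below 3.

3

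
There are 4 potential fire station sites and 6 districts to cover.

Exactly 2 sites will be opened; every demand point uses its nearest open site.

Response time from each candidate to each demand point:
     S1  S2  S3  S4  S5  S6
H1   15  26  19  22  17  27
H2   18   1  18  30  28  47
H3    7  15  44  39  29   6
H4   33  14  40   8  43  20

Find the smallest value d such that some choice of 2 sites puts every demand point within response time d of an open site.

Open {H1, H4}.
  Farthest demand point is S6 at response time 20 (to H4); all others are ≤ 20.
With {H1, H3} the worst case is 22.
With {H1, H2} the worst case is 27.
No size-2 selection achieves below 20.

20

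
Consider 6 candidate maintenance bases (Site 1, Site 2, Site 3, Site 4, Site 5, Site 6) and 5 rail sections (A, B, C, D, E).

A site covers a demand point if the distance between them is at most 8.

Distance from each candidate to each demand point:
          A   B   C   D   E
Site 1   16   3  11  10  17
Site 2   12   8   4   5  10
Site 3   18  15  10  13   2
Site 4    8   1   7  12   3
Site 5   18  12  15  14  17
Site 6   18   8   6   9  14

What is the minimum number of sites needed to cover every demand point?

Coverage sets (demand points within 8 of each site):
  Site 1: {B}
  Site 2: {B, C, D}
  Site 3: {E}
  Site 4: {A, B, C, E}
  Site 5: {}
  Site 6: {B, C}
No single site covers all 5 demand points.
But {Site 2, Site 4} covers everything, so the minimum is 2.

2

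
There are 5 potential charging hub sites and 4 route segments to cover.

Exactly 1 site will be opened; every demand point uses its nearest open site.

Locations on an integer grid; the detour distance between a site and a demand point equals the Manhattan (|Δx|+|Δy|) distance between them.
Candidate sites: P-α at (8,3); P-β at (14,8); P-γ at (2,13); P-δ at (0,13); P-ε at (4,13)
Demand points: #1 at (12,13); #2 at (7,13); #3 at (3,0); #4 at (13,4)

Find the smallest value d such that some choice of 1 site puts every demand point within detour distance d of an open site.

Open {P-α}.
  Farthest demand point is #1 at detour distance 14 (to P-α); all others are ≤ 14.
With {P-ε} the worst case is 18.
With {P-β} the worst case is 19.
No size-1 selection achieves below 14.

14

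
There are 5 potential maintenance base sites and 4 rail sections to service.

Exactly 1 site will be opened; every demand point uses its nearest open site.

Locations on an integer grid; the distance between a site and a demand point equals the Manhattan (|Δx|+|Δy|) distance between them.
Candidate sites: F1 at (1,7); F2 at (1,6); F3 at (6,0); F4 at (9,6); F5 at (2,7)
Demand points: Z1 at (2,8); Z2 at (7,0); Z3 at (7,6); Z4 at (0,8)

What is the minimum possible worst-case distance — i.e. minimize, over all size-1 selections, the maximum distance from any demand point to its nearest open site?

11

Open {F4}.
  Farthest demand point is Z4 at distance 11 (to F4); all others are ≤ 11.
With {F2} the worst case is 12.
With {F5} the worst case is 12.
No size-1 selection achieves below 11.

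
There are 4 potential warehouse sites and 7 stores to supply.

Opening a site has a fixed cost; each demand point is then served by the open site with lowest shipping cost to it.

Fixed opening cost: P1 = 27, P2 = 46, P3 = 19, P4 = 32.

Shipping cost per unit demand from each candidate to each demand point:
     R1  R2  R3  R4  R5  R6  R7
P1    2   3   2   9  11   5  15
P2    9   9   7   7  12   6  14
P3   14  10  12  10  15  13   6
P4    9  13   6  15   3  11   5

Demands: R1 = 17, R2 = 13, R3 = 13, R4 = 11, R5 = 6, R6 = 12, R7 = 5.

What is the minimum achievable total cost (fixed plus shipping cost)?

Open {P1, P4}: assign each demand point to its cheapest open site.
  R1→P1 17×2=34, R2→P1 13×3=39, R3→P1 13×2=26, R4→P1 11×9=99, R5→P4 6×3=18, R6→P1 12×5=60, R7→P4 5×5=25
  shipping cost 301, fixed 59 → total 360.
Compare {P1, P3, P4}: shipping cost 301 + fixed 78 = 379.
Compare {P1, P2, P4}: shipping cost 279 + fixed 105 = 384.
Compare {P1, P3}: shipping cost 354 + fixed 46 = 400.
All other subsets cost ≥ 379. Minimum total cost: 360.

360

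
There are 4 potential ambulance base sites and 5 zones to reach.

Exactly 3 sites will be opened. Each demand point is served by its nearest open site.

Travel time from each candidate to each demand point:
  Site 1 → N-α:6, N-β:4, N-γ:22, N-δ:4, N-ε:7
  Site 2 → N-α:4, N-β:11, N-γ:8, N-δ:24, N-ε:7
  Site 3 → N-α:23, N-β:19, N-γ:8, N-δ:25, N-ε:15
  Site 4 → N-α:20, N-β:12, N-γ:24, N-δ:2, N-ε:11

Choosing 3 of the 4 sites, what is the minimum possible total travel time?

Open {Site 1, Site 2, Site 4}.
  N-α→Site 2 4, N-β→Site 1 4, N-γ→Site 2 8, N-δ→Site 4 2, N-ε→Site 1 7  ⇒ total 25.
Compare {Site 1, Site 2, Site 3}: total 27.
Compare {Site 1, Site 3, Site 4}: total 27.
No size-3 selection does better; minimum is 25.

25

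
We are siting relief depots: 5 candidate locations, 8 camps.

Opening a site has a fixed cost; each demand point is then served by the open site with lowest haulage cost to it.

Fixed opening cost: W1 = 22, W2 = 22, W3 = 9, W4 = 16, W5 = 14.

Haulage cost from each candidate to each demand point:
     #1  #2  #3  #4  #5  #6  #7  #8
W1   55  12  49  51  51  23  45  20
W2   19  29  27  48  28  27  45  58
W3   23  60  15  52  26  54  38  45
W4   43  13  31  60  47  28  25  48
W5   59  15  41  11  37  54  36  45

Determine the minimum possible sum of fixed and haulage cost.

211

Open {W1, W3, W5}: assign each demand point to its cheapest open site.
  #1→W3 23, #2→W1 12, #3→W3 15, #4→W5 11, #5→W3 26, #6→W1 23, #7→W5 36, #8→W1 20
  haulage cost 166, fixed 45 → total 211.
Compare {W1, W3, W4, W5}: haulage cost 155 + fixed 61 = 216.
Compare {W3, W4, W5}: haulage cost 186 + fixed 39 = 225.
Compare {W1, W2, W3, W5}: haulage cost 162 + fixed 67 = 229.
All other subsets cost ≥ 216. Minimum total cost: 211.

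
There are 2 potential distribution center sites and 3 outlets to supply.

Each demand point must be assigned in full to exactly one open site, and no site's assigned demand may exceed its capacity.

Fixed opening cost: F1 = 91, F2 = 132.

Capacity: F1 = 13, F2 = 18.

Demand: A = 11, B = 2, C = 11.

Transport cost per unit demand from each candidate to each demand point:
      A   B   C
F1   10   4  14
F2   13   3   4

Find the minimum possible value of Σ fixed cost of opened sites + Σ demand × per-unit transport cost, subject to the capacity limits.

383

Open {F1, F2}; cheapest assignment that respects the capacities:
  F1 (cap 13, load 11): A — cost 11×10 = 110
  F2 (cap 18, load 13): B, C — cost 2×3 + 11×4 = 50
  Shipping 160, fixed 223 → total 383.
  Any other capacity-feasible assignment to {F1, F2} ships for at least 160.
Total demand is 24 and no other set of sites has combined capacity ≥ 24, so {F1, F2} is the only feasible choice of open sites. Minimum: 383.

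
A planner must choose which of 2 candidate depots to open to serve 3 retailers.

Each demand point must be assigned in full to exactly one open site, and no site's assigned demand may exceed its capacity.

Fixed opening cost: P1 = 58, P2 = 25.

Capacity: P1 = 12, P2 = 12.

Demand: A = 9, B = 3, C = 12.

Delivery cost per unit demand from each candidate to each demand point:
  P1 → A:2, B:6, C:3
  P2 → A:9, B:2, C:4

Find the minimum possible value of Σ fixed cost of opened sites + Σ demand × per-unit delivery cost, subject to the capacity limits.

167

Open {P1, P2}; cheapest assignment that respects the capacities:
  P1 (cap 12, load 12): A, B — cost 9×2 + 3×6 = 36
  P2 (cap 12, load 12): C — cost 12×4 = 48
  Shipping 84, fixed 83 → total 167.
  Any other capacity-feasible assignment to {P1, P2} ships for at least 84.
Total demand is 24 and no other set of sites has combined capacity ≥ 24, so {P1, P2} is the only feasible choice of open sites. Minimum: 167.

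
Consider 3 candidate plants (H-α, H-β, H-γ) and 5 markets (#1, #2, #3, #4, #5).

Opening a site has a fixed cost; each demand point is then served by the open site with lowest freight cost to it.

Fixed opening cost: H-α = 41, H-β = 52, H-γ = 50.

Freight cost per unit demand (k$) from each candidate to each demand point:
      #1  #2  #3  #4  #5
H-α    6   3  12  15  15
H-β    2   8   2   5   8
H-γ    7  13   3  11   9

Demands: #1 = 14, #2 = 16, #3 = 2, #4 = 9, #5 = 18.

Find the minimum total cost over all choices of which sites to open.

Open {H-α, H-β}: assign each demand point to its cheapest open site.
  #1→H-β 14×2=28, #2→H-α 16×3=48, #3→H-β 2×2=4, #4→H-β 9×5=45, #5→H-β 18×8=144
  freight cost 269, fixed 93 → total 362.
Compare {H-β}: freight cost 349 + fixed 52 = 401.
Compare {H-α, H-β, H-γ}: freight cost 269 + fixed 143 = 412.
Compare {H-β, H-γ}: freight cost 349 + fixed 102 = 451.
All other subsets cost ≥ 401. Minimum total cost: 362.

362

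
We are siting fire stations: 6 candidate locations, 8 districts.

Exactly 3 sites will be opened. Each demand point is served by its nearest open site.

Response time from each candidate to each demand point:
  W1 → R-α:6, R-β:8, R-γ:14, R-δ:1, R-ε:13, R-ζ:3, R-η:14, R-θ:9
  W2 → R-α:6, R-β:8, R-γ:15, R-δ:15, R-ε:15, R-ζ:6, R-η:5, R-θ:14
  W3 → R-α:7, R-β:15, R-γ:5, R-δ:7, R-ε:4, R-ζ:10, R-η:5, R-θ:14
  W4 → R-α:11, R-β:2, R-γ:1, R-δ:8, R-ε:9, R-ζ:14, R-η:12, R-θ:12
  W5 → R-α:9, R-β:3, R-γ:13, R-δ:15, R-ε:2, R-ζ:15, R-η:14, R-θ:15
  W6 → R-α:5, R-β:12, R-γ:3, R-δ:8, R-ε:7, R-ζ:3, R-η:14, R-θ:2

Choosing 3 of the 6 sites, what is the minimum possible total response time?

29

Open {W3, W4, W6}.
  R-α→W6 5, R-β→W4 2, R-γ→W4 1, R-δ→W3 7, R-ε→W3 4, R-ζ→W6 3, R-η→W3 5, R-θ→W6 2  ⇒ total 29.
Compare {W3, W5, W6}: total 30.
Compare {W1, W3, W4}: total 31.
No size-3 selection does better; minimum is 29.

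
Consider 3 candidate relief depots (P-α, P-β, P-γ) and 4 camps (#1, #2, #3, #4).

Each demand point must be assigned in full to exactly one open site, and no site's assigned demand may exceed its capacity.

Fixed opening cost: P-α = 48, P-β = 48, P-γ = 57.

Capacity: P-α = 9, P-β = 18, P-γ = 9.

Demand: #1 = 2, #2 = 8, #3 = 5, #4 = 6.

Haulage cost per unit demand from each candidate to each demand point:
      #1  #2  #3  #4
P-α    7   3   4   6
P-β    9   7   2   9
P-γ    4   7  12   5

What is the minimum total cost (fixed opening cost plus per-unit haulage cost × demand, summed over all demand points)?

Open {P-α, P-β}; cheapest assignment that respects the capacities:
  P-α (cap 9, load 8): #2 — cost 8×3 = 24
  P-β (cap 18, load 13): #1, #3, #4 — cost 2×9 + 5×2 + 6×9 = 82
  Shipping 106, fixed 96 → total 202.
  Any other capacity-feasible assignment to {P-α, P-β} ships for at least 106.
Compare {P-β, P-γ}: its best feasible assignment gives total 209.
Compare {P-α, P-β, P-γ}: its best feasible assignment gives total 225.
Every other set of open sites that can feasibly serve all demand totals ≥ 209 even under its best assignment. Minimum: 202.

202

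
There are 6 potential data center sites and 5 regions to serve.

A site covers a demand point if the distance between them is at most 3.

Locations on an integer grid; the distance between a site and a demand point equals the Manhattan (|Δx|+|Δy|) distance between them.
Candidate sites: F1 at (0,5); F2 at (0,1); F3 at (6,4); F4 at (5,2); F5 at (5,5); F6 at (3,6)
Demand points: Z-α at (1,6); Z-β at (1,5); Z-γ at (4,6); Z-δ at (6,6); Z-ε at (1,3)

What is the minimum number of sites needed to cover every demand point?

2

Coverage sets (demand points within 3 of each site):
  F1: {Z-α, Z-β, Z-ε}
  F2: {Z-ε}
  F3: {Z-δ}
  F4: {}
  F5: {Z-γ, Z-δ}
  F6: {Z-α, Z-β, Z-γ, Z-δ}
No single site covers all 5 demand points.
But {F1, F5} covers everything, so the minimum is 2.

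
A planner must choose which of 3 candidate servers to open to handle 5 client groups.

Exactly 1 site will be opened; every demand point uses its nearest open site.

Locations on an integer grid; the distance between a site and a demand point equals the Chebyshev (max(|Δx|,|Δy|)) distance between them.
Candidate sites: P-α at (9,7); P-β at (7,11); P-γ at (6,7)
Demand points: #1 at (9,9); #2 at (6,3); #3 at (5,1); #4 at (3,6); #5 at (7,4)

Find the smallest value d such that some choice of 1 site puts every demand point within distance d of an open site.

Open {P-α}.
  Farthest demand point is #3 at distance 6 (to P-α); all others are ≤ 6.
With {P-γ} the worst case is 6.
With {P-β} the worst case is 10.
No size-1 selection achieves below 6.

6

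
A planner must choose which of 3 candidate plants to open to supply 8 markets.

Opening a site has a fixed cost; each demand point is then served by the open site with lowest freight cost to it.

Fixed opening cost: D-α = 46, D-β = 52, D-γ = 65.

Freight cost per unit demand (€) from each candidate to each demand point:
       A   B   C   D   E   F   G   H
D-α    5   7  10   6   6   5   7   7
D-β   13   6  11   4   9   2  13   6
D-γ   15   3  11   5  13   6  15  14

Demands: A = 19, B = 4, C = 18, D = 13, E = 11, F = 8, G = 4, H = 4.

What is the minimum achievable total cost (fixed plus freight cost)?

Open {D-α, D-β}: assign each demand point to its cheapest open site.
  A→D-α 19×5=95, B→D-β 4×6=24, C→D-α 18×10=180, D→D-β 13×4=52, E→D-α 11×6=66, F→D-β 8×2=16, G→D-α 4×7=28, H→D-β 4×6=24
  freight cost 485, fixed 98 → total 583.
Compare {D-α}: freight cost 543 + fixed 46 = 589.
Compare {D-α, D-γ}: freight cost 514 + fixed 111 = 625.
Compare {D-α, D-β, D-γ}: freight cost 473 + fixed 163 = 636.
All other subsets cost ≥ 589. Minimum total cost: 583.

583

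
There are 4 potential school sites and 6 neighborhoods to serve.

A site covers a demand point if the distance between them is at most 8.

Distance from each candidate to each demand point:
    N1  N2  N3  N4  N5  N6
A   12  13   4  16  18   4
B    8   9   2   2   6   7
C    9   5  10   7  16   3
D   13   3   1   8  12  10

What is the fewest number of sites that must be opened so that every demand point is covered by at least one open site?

Coverage sets (demand points within 8 of each site):
  A: {N3, N6}
  B: {N1, N3, N4, N5, N6}
  C: {N2, N4, N6}
  D: {N2, N3, N4}
No single site covers all 6 demand points.
But {B, C} covers everything, so the minimum is 2.

2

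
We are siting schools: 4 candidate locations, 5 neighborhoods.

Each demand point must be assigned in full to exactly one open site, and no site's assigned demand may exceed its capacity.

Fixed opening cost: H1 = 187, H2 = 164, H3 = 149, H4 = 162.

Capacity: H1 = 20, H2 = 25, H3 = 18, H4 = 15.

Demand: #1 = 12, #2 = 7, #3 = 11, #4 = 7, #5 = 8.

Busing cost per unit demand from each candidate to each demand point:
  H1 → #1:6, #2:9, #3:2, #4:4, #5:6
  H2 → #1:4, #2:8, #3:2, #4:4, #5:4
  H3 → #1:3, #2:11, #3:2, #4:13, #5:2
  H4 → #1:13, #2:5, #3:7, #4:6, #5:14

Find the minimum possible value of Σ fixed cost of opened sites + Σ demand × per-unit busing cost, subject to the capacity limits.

577

Open {H1, H2}; cheapest assignment that respects the capacities:
  H1 (cap 20, load 20): #1, #5 — cost 12×6 + 8×6 = 120
  H2 (cap 25, load 25): #2, #3, #4 — cost 7×8 + 11×2 + 7×4 = 106
  Shipping 226, fixed 351 → total 577.
  Any other capacity-feasible assignment to {H1, H2} ships for at least 226.
Compare {H2, H3, H4}: its best feasible assignment gives total 638.
Compare {H1, H2, H3}: its best feasible assignment gives total 670.
Every other set of open sites that can feasibly serve all demand totals ≥ 638 even under its best assignment. Minimum: 577.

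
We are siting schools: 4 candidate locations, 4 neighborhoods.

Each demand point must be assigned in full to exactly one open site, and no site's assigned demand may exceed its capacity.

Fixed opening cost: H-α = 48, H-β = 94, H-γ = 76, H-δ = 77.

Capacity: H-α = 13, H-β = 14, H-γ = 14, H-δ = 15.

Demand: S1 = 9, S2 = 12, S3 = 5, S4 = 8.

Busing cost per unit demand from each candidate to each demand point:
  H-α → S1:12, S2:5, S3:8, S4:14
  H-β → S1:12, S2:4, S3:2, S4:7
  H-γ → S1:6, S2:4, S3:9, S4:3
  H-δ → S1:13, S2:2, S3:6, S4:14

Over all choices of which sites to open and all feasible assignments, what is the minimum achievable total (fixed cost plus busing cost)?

391

Open {H-β, H-γ, H-δ}; cheapest assignment that respects the capacities:
  H-β (cap 14, load 13): S3, S4 — cost 5×2 + 8×7 = 66
  H-γ (cap 14, load 9): S1 — cost 9×6 = 54
  H-δ (cap 15, load 12): S2 — cost 12×2 = 24
  Shipping 144, fixed 247 → total 391.
  Any other capacity-feasible assignment to {H-β, H-γ, H-δ} ships for at least 144.
Compare {H-α, H-β, H-γ}: its best feasible assignment gives total 398.
Compare {H-α, H-γ, H-δ}: its best feasible assignment gives total 402.
Every other set of open sites that can feasibly serve all demand totals ≥ 398 even under its best assignment. Minimum: 391.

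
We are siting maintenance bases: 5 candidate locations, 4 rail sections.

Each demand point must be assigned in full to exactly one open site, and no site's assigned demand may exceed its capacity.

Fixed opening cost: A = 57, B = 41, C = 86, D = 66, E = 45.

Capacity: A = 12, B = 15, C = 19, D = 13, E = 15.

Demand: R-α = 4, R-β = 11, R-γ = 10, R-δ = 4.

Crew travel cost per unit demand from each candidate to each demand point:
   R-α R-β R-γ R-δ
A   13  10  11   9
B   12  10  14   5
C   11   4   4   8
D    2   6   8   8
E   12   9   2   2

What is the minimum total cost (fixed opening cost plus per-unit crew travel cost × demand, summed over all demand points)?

247

Open {C, E}; cheapest assignment that respects the capacities:
  C (cap 19, load 15): R-α, R-β — cost 4×11 + 11×4 = 88
  E (cap 15, load 14): R-γ, R-δ — cost 10×2 + 4×2 = 28
  Shipping 116, fixed 131 → total 247.
  Any other capacity-feasible assignment to {C, E} ships for at least 116.
Compare {B, E}: its best feasible assignment gives total 272.
Compare {C, D, E}: its best feasible assignment gives total 277.
Every other set of open sites that can feasibly serve all demand totals ≥ 272 even under its best assignment. Minimum: 247.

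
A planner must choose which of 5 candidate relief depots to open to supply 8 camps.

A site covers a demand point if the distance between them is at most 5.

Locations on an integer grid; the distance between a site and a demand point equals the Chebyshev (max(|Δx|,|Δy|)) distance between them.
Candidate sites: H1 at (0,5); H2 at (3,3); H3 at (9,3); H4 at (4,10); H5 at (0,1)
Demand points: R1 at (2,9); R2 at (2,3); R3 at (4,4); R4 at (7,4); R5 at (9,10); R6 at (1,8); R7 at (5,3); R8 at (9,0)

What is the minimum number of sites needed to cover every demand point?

3

Coverage sets (demand points within 5 of each site):
  H1: {R1, R2, R3, R6, R7}
  H2: {R2, R3, R4, R6, R7}
  H3: {R3, R4, R7, R8}
  H4: {R1, R5, R6}
  H5: {R2, R3, R7}
No 2 sites suffice: every size-2 union leaves at least one demand point uncovered.
But {H1, H3, H4} covers everything, so the minimum is 3.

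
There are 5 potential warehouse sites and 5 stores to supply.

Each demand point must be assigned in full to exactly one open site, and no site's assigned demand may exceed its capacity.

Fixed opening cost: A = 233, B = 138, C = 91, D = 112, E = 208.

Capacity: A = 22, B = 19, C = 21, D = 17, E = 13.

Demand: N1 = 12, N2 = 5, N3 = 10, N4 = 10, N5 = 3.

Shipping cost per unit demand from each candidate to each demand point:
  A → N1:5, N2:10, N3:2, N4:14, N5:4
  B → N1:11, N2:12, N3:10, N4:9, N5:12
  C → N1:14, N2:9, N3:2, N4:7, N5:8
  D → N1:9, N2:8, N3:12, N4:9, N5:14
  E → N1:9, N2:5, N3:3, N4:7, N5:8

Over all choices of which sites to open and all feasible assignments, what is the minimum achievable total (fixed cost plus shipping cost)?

Open {A, C}; cheapest assignment that respects the capacities:
  A (cap 22, load 20): N1, N2, N5 — cost 12×5 + 5×10 + 3×4 = 122
  C (cap 21, load 20): N3, N4 — cost 10×2 + 10×7 = 90
  Shipping 212, fixed 324 → total 536.
  Any other capacity-feasible assignment to {A, C} ships for at least 212.
Compare {B, C, D}: its best feasible assignment gives total 615.
Compare {A, B}: its best feasible assignment gives total 637.
Every other set of open sites that can feasibly serve all demand totals ≥ 615 even under its best assignment. Minimum: 536.

536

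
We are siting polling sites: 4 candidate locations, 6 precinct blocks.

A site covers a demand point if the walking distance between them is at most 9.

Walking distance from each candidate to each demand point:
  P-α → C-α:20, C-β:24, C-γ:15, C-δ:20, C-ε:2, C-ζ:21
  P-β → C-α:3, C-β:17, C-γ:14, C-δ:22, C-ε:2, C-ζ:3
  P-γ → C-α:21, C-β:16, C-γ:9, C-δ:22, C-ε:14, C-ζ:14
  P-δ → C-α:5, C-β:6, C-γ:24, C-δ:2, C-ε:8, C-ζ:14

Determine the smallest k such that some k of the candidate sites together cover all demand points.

Coverage sets (demand points within 9 of each site):
  P-α: {C-ε}
  P-β: {C-α, C-ε, C-ζ}
  P-γ: {C-γ}
  P-δ: {C-α, C-β, C-δ, C-ε}
No 2 sites suffice: every size-2 union leaves at least one demand point uncovered.
But {P-β, P-γ, P-δ} covers everything, so the minimum is 3.

3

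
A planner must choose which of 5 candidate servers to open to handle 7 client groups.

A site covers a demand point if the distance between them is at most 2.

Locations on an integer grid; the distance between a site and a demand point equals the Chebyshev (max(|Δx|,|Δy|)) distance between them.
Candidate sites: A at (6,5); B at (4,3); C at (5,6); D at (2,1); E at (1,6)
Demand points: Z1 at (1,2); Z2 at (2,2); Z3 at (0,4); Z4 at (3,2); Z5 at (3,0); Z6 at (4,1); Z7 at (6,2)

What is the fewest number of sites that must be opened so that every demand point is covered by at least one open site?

3

Coverage sets (demand points within 2 of each site):
  A: {}
  B: {Z2, Z4, Z6, Z7}
  C: {}
  D: {Z1, Z2, Z4, Z5, Z6}
  E: {Z3}
No 2 sites suffice: every size-2 union leaves at least one demand point uncovered.
But {B, D, E} covers everything, so the minimum is 3.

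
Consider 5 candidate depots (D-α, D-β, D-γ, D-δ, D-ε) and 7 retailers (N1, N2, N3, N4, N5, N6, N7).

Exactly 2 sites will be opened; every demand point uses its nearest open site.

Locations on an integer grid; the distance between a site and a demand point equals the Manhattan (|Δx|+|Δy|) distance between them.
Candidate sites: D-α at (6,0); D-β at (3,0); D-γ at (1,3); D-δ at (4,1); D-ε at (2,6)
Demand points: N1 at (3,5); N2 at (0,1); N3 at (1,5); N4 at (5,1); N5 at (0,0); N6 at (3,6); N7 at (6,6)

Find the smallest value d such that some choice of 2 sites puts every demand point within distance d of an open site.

Open {D-β, D-ε}.
  Farthest demand point is N2 at distance 4 (to D-β); all others are ≤ 4.
With {D-δ, D-ε} the worst case is 5.
With {D-α, D-γ} the worst case is 6.
No size-2 selection achieves below 4.

4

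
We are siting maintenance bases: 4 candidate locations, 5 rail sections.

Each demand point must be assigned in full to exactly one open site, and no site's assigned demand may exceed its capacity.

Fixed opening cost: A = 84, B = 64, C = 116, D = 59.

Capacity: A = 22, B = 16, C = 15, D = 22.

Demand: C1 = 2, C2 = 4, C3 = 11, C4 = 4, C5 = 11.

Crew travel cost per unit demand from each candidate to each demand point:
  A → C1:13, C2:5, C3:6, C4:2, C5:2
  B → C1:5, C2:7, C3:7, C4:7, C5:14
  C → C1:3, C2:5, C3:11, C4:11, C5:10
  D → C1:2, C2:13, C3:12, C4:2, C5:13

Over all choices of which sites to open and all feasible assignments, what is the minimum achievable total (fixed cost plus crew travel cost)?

285

Open {A, B}; cheapest assignment that respects the capacities:
  A (cap 22, load 19): C2, C4, C5 — cost 4×5 + 4×2 + 11×2 = 50
  B (cap 16, load 13): C1, C3 — cost 2×5 + 11×7 = 87
  Shipping 137, fixed 148 → total 285.
  Any other capacity-feasible assignment to {A, B} ships for at least 137.
Compare {A, D}: its best feasible assignment gives total 295.
Compare {A, B, D}: its best feasible assignment gives total 335.
Every other set of open sites that can feasibly serve all demand totals ≥ 295 even under its best assignment. Minimum: 285.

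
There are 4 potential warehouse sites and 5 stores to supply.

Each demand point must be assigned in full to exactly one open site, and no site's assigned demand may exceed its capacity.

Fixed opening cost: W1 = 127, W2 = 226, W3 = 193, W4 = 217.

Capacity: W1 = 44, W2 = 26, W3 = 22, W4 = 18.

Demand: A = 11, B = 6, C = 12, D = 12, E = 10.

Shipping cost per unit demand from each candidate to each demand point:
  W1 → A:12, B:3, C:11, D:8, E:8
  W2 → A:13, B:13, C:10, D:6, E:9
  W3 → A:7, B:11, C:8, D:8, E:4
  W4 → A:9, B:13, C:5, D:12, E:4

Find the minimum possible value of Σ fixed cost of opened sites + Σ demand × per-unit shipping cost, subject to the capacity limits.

Open {W1, W3}; cheapest assignment that respects the capacities:
  W1 (cap 44, load 30): B, C, D — cost 6×3 + 12×11 + 12×8 = 246
  W3 (cap 22, load 21): A, E — cost 11×7 + 10×4 = 117
  Shipping 363, fixed 320 → total 683.
  Any other capacity-feasible assignment to {W1, W3} ships for at least 363.
Compare {W1, W4}: its best feasible assignment gives total 730.
Compare {W1, W2}: its best feasible assignment gives total 775.
Every other set of open sites that can feasibly serve all demand totals ≥ 730 even under its best assignment. Minimum: 683.

683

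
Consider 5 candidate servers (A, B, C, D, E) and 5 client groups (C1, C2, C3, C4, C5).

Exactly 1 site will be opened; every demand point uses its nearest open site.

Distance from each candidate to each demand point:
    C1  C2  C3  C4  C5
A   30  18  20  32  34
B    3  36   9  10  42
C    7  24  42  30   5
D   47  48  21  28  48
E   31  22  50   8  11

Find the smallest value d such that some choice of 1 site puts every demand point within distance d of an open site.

Open {A}.
  Farthest demand point is C5 at distance 34 (to A); all others are ≤ 34.
With {B} the worst case is 42.
With {C} the worst case is 42.
No size-1 selection achieves below 34.

34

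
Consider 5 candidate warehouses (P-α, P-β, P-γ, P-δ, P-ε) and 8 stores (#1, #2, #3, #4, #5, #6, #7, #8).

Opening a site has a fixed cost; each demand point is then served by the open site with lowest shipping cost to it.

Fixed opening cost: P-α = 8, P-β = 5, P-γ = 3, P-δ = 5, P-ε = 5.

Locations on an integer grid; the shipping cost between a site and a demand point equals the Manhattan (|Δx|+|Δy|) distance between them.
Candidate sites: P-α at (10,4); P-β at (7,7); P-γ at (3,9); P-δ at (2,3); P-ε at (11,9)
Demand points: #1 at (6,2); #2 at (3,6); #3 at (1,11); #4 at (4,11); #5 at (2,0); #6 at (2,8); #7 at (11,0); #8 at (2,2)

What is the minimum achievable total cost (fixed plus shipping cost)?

41

Open {P-γ, P-δ}: assign each demand point to its cheapest open site.
  #1→P-δ 5, #2→P-γ 3, #3→P-γ 4, #4→P-γ 3, #5→P-δ 3, #6→P-γ 2, #7→P-δ 12, #8→P-δ 1
  shipping cost 33, fixed 8 → total 41.
Compare {P-α, P-γ, P-δ}: shipping cost 26 + fixed 16 = 42.
Compare {P-γ, P-δ, P-ε}: shipping cost 30 + fixed 13 = 43.
Compare {P-β, P-γ, P-δ}: shipping cost 32 + fixed 13 = 45.
All other subsets cost ≥ 42. Minimum total cost: 41.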